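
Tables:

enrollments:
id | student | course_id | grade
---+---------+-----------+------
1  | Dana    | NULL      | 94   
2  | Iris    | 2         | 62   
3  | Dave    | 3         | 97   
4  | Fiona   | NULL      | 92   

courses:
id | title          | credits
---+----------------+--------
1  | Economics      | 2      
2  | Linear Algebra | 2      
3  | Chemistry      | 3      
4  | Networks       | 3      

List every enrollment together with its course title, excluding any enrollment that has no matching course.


INNER JOIN keeps only enrollments rows whose course_id matches an id in courses. Walk through each enrollment:
  - enrollment 1 (Dana): course_id=NULL, no match -> dropped
  - enrollment 2 (Iris): course_id=2 -> matches Linear Algebra
  - enrollment 3 (Dave): course_id=3 -> matches Chemistry
  - enrollment 4 (Fiona): course_id=NULL, no match -> dropped
So 2 of 4 rows are dropped.

SQL:
SELECT a.student, b.title AS course
FROM enrollments a
INNER JOIN courses b ON a.course_id = b.id

Result:
student | course        
--------+---------------
Iris    | Linear Algebra
Dave    | Chemistry     


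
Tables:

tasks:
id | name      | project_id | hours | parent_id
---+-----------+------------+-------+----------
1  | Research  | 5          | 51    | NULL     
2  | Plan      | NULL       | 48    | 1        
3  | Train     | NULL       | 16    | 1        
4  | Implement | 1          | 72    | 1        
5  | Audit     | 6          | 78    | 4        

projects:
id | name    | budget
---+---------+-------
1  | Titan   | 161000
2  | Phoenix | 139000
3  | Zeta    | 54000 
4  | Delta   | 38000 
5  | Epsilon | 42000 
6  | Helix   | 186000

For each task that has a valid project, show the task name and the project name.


INNER JOIN keeps only tasks rows whose project_id matches an id in projects. Walk through each task:
  - task 1 (Research): project_id=5 -> matches Epsilon
  - task 2 (Plan): project_id=NULL, no match -> dropped
  - task 3 (Train): project_id=NULL, no match -> dropped
  - task 4 (Implement): project_id=1 -> matches Titan
  - task 5 (Audit): project_id=6 -> matches Helix
So 2 of 5 rows are dropped.

SQL:
SELECT a.name, b.name AS project
FROM tasks a
INNER JOIN projects b ON a.project_id = b.id

Result:
name      | project
----------+--------
Research  | Epsilon
Implement | Titan  
Audit     | Helix  


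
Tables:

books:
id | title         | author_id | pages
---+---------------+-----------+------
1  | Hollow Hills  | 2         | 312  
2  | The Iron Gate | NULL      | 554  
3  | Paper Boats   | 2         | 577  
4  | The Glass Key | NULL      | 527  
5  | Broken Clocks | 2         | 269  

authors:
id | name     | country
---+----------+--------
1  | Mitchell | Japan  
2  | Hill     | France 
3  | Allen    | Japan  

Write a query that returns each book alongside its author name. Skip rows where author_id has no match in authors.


INNER JOIN keeps only books rows whose author_id matches an id in authors. Walk through each book:
  - book 1 (Hollow Hills): author_id=2 -> matches Hill
  - book 2 (The Iron Gate): author_id=NULL, no match -> dropped
  - book 3 (Paper Boats): author_id=2 -> matches Hill
  - book 4 (The Glass Key): author_id=NULL, no match -> dropped
  - book 5 (Broken Clocks): author_id=2 -> matches Hill
So 2 of 5 rows are dropped.

SQL:
SELECT a.title, b.name AS author
FROM books a
INNER JOIN authors b ON a.author_id = b.id

Result:
title         | author
--------------+-------
Hollow Hills  | Hill  
Paper Boats   | Hill  
Broken Clocks | Hill  


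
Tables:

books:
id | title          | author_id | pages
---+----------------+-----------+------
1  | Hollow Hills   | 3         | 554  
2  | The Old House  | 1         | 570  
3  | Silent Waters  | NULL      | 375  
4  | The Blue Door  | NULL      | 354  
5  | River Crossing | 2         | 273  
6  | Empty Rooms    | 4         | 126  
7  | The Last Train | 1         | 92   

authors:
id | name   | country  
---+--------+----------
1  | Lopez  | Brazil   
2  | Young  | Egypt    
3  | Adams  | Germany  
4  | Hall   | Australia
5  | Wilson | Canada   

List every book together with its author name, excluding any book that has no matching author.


INNER JOIN keeps only books rows whose author_id matches an id in authors. Walk through each book:
  - book 1 (Hollow Hills): author_id=3 -> matches Adams
  - book 2 (The Old House): author_id=1 -> matches Lopez
  - book 3 (Silent Waters): author_id=NULL, no match -> dropped
  - book 4 (The Blue Door): author_id=NULL, no match -> dropped
  - book 5 (River Crossing): author_id=2 -> matches Young
  - book 6 (Empty Rooms): author_id=4 -> matches Hall
  - book 7 (The Last Train): author_id=1 -> matches Lopez
So 2 of 7 rows are dropped.

SQL:
SELECT a.title, b.name AS author
FROM books a
INNER JOIN authors b ON a.author_id = b.id

Result:
title          | author
---------------+-------
Hollow Hills   | Adams 
The Old House  | Lopez 
River Crossing | Young 
Empty Rooms    | Hall  
The Last Train | Lopez 


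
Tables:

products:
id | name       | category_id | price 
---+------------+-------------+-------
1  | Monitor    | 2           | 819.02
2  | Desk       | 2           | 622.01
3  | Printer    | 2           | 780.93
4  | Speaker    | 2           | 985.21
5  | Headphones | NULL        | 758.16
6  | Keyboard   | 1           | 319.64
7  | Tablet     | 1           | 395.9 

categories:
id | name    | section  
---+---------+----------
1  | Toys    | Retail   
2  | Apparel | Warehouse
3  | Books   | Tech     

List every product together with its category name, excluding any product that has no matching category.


INNER JOIN keeps only products rows whose category_id matches an id in categories. Walk through each product:
  - product 1 (Monitor): category_id=2 -> matches Apparel
  - product 2 (Desk): category_id=2 -> matches Apparel
  - product 3 (Printer): category_id=2 -> matches Apparel
  - product 4 (Speaker): category_id=2 -> matches Apparel
  - product 5 (Headphones): category_id=NULL, no match -> dropped
  - product 6 (Keyboard): category_id=1 -> matches Toys
  - product 7 (Tablet): category_id=1 -> matches Toys
So 1 of 7 rows is dropped.

SQL:
SELECT a.name, b.name AS category
FROM products a
INNER JOIN categories b ON a.category_id = b.id

Result:
name     | category
---------+---------
Monitor  | Apparel 
Desk     | Apparel 
Printer  | Apparel 
Speaker  | Apparel 
Keyboard | Toys    
Tablet   | Toys    


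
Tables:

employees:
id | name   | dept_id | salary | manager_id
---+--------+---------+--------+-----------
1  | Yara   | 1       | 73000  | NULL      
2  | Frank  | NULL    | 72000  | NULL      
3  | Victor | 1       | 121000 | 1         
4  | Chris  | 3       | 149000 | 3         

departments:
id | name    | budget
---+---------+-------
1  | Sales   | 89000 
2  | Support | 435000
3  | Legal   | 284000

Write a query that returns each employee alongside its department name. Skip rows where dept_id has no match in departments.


INNER JOIN keeps only employees rows whose dept_id matches an id in departments. Walk through each employee:
  - employee 1 (Yara): dept_id=1 -> matches Sales
  - employee 2 (Frank): dept_id=NULL, no match -> dropped
  - employee 3 (Victor): dept_id=1 -> matches Sales
  - employee 4 (Chris): dept_id=3 -> matches Legal
So 1 of 4 rows is dropped.

SQL:
SELECT a.name, b.name AS department
FROM employees a
INNER JOIN departments b ON a.dept_id = b.id

Result:
name   | department
-------+-----------
Yara   | Sales     
Victor | Sales     
Chris  | Legal     


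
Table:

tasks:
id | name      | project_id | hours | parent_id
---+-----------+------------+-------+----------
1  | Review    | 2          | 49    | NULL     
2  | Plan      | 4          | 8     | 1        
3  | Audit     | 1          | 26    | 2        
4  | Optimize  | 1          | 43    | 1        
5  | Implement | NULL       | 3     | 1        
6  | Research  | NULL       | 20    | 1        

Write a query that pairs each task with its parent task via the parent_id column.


This is a self-join: tasks is joined to a second copy of itself, matching each row's parent_id to another row's id. Use LEFT JOIN so rows with parent_id=NULL are kept.
  - task 1 (Review): parent_id=NULL -> NULL
  - task 2 (Plan): parent_id=1 -> Review
  - task 3 (Audit): parent_id=2 -> Plan
  - task 4 (Optimize): parent_id=1 -> Review
  - task 5 (Implement): parent_id=1 -> Review
  - task 6 (Research): parent_id=1 -> Review

SQL:
SELECT a.name AS item, b.name AS parent
FROM tasks a
LEFT JOIN tasks b ON a.parent_id = b.id

Result:
item      | parent
----------+-------
Review    | NULL  
Plan      | Review
Audit     | Plan  
Optimize  | Review
Implement | Review
Research  | Review


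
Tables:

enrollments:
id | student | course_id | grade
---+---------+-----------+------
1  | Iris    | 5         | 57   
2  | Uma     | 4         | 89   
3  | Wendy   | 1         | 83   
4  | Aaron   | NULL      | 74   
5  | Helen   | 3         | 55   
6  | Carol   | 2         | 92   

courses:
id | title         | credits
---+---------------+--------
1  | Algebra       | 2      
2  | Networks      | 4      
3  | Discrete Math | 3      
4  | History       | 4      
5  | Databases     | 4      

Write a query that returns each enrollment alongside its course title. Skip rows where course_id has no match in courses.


INNER JOIN keeps only enrollments rows whose course_id matches an id in courses. Walk through each enrollment:
  - enrollment 1 (Iris): course_id=5 -> matches Databases
  - enrollment 2 (Uma): course_id=4 -> matches History
  - enrollment 3 (Wendy): course_id=1 -> matches Algebra
  - enrollment 4 (Aaron): course_id=NULL, no match -> dropped
  - enrollment 5 (Helen): course_id=3 -> matches Discrete Math
  - enrollment 6 (Carol): course_id=2 -> matches Networks
So 1 of 6 rows is dropped.

SQL:
SELECT a.student, b.title AS course
FROM enrollments a
INNER JOIN courses b ON a.course_id = b.id

Result:
student | course       
--------+--------------
Iris    | Databases    
Uma     | History      
Wendy   | Algebra      
Helen   | Discrete Math
Carol   | Networks     


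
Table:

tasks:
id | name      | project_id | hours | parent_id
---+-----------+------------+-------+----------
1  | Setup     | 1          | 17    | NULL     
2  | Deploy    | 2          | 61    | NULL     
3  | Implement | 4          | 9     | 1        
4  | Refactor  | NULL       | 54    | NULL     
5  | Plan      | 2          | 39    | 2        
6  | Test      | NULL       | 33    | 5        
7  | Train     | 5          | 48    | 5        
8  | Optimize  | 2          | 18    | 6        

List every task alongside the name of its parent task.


This is a self-join: tasks is joined to a second copy of itself, matching each row's parent_id to another row's id. Use LEFT JOIN so rows with parent_id=NULL are kept.
  - task 1 (Setup): parent_id=NULL -> NULL
  - task 2 (Deploy): parent_id=NULL -> NULL
  - task 3 (Implement): parent_id=1 -> Setup
  - task 4 (Refactor): parent_id=NULL -> NULL
  - task 5 (Plan): parent_id=2 -> Deploy
  - task 6 (Test): parent_id=5 -> Plan
  - task 7 (Train): parent_id=5 -> Plan
  - task 8 (Optimize): parent_id=6 -> Test

SQL:
SELECT a.name AS item, b.name AS parent
FROM tasks a
LEFT JOIN tasks b ON a.parent_id = b.id

Result:
item      | parent
----------+-------
Setup     | NULL  
Deploy    | NULL  
Implement | Setup 
Refactor  | NULL  
Plan      | Deploy
Test      | Plan  
Train     | Plan  
Optimize  | Test  


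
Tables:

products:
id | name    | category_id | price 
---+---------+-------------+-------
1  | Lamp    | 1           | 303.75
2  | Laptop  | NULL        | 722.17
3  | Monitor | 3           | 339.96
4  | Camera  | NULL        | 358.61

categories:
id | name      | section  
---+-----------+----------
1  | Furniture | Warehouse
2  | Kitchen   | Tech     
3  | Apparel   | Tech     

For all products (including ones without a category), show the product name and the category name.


LEFT JOIN keeps every row from products (the left table); where category_id has no match in categories, the category columns become NULL. Walk through each product:
  - product 1 (Lamp): category_id=1 -> matches Furniture
  - product 2 (Laptop): category_id=NULL, no match -> kept with NULL
  - product 3 (Monitor): category_id=3 -> matches Apparel
  - product 4 (Camera): category_id=NULL, no match -> kept with NULL
All 4 rows appear; 2 have NULL category.

SQL:
SELECT a.name, b.name AS category
FROM products a
LEFT JOIN categories b ON a.category_id = b.id

Result:
name    | category 
--------+----------
Lamp    | Furniture
Laptop  | NULL     
Monitor | Apparel  
Camera  | NULL     


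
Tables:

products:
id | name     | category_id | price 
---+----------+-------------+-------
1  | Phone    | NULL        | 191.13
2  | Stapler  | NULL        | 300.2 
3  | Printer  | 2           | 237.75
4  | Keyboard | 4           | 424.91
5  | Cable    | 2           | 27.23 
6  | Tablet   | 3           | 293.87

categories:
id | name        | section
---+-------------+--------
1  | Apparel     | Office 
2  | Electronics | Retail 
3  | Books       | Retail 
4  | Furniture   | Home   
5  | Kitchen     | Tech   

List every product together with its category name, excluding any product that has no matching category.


INNER JOIN keeps only products rows whose category_id matches an id in categories. Walk through each product:
  - product 1 (Phone): category_id=NULL, no match -> dropped
  - product 2 (Stapler): category_id=NULL, no match -> dropped
  - product 3 (Printer): category_id=2 -> matches Electronics
  - product 4 (Keyboard): category_id=4 -> matches Furniture
  - product 5 (Cable): category_id=2 -> matches Electronics
  - product 6 (Tablet): category_id=3 -> matches Books
So 2 of 6 rows are dropped.

SQL:
SELECT a.name, b.name AS category
FROM products a
INNER JOIN categories b ON a.category_id = b.id

Result:
name     | category   
---------+------------
Printer  | Electronics
Keyboard | Furniture  
Cable    | Electronics
Tablet   | Books      


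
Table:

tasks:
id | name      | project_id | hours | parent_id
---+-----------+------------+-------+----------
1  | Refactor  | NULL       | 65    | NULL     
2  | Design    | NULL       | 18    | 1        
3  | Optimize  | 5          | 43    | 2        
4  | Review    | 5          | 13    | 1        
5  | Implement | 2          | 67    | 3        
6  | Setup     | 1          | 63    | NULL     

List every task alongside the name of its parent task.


This is a self-join: tasks is joined to a second copy of itself, matching each row's parent_id to another row's id. Use LEFT JOIN so rows with parent_id=NULL are kept.
  - task 1 (Refactor): parent_id=NULL -> NULL
  - task 2 (Design): parent_id=1 -> Refactor
  - task 3 (Optimize): parent_id=2 -> Design
  - task 4 (Review): parent_id=1 -> Refactor
  - task 5 (Implement): parent_id=3 -> Optimize
  - task 6 (Setup): parent_id=NULL -> NULL

SQL:
SELECT a.name AS item, b.name AS parent
FROM tasks a
LEFT JOIN tasks b ON a.parent_id = b.id

Result:
item      | parent  
----------+---------
Refactor  | NULL    
Design    | Refactor
Optimize  | Design  
Review    | Refactor
Implement | Optimize
Setup     | NULL    


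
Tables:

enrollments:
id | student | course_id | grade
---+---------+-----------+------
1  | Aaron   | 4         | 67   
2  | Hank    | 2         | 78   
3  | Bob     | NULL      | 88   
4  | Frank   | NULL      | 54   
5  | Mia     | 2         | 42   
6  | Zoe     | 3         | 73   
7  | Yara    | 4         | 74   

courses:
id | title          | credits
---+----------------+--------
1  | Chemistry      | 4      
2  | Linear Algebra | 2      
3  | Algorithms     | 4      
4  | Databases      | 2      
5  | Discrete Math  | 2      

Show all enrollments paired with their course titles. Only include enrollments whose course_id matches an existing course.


INNER JOIN keeps only enrollments rows whose course_id matches an id in courses. Walk through each enrollment:
  - enrollment 1 (Aaron): course_id=4 -> matches Databases
  - enrollment 2 (Hank): course_id=2 -> matches Linear Algebra
  - enrollment 3 (Bob): course_id=NULL, no match -> dropped
  - enrollment 4 (Frank): course_id=NULL, no match -> dropped
  - enrollment 5 (Mia): course_id=2 -> matches Linear Algebra
  - enrollment 6 (Zoe): course_id=3 -> matches Algorithms
  - enrollment 7 (Yara): course_id=4 -> matches Databases
So 2 of 7 rows are dropped.

SQL:
SELECT a.student, b.title AS course
FROM enrollments a
INNER JOIN courses b ON a.course_id = b.id

Result:
student | course        
--------+---------------
Aaron   | Databases     
Hank    | Linear Algebra
Mia     | Linear Algebra
Zoe     | Algorithms    
Yara    | Databases     


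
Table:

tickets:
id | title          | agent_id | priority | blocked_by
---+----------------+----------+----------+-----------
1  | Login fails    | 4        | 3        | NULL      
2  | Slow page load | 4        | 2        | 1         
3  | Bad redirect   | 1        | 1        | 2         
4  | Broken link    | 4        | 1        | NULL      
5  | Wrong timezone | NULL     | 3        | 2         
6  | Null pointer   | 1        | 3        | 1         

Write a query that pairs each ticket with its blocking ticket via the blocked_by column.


This is a self-join: tickets is joined to a second copy of itself, matching each row's blocked_by to another row's id. Use LEFT JOIN so rows with blocked_by=NULL are kept.
  - ticket 1 (Login fails): blocked_by=NULL -> NULL
  - ticket 2 (Slow page load): blocked_by=1 -> Login fails
  - ticket 3 (Bad redirect): blocked_by=2 -> Slow page load
  - ticket 4 (Broken link): blocked_by=NULL -> NULL
  - ticket 5 (Wrong timezone): blocked_by=2 -> Slow page load
  - ticket 6 (Null pointer): blocked_by=1 -> Login fails

SQL:
SELECT a.title AS item, b.title AS blocked_by
FROM tickets a
LEFT JOIN tickets b ON a.blocked_by = b.id

Result:
item           | blocked_by    
---------------+---------------
Login fails    | NULL          
Slow page load | Login fails   
Bad redirect   | Slow page load
Broken link    | NULL          
Wrong timezone | Slow page load
Null pointer   | Login fails   


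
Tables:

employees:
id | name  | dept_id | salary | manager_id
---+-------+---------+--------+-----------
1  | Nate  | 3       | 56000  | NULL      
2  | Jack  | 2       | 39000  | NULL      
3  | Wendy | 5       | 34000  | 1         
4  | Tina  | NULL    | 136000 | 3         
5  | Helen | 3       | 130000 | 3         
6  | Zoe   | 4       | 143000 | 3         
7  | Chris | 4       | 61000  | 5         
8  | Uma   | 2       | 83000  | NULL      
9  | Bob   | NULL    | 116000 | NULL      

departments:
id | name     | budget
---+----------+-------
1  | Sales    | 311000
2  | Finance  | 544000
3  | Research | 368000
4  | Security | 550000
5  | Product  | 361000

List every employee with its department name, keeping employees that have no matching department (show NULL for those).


LEFT JOIN keeps every row from employees (the left table); where dept_id has no match in departments, the department columns become NULL. Walk through each employee:
  - employee 1 (Nate): dept_id=3 -> matches Research
  - employee 2 (Jack): dept_id=2 -> matches Finance
  - employee 3 (Wendy): dept_id=5 -> matches Product
  - employee 4 (Tina): dept_id=NULL, no match -> kept with NULL
  - employee 5 (Helen): dept_id=3 -> matches Research
  - employee 6 (Zoe): dept_id=4 -> matches Security
  - employee 7 (Chris): dept_id=4 -> matches Security
  - employee 8 (Uma): dept_id=2 -> matches Finance
  - employee 9 (Bob): dept_id=NULL, no match -> kept with NULL
All 9 rows appear; 2 have NULL department.

SQL:
SELECT a.name, b.name AS department
FROM employees a
LEFT JOIN departments b ON a.dept_id = b.id

Result:
name  | department
------+-----------
Nate  | Research  
Jack  | Finance   
Wendy | Product   
Tina  | NULL      
Helen | Research  
Zoe   | Security  
Chris | Security  
Uma   | Finance   
Bob   | NULL      


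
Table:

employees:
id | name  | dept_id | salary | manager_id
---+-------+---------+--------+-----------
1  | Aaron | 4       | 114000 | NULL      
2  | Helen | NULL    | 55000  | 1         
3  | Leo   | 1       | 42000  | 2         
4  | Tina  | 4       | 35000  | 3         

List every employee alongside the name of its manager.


This is a self-join: employees is joined to a second copy of itself, matching each row's manager_id to another row's id. Use LEFT JOIN so rows with manager_id=NULL are kept.
  - employee 1 (Aaron): manager_id=NULL -> NULL
  - employee 2 (Helen): manager_id=1 -> Aaron
  - employee 3 (Leo): manager_id=2 -> Helen
  - employee 4 (Tina): manager_id=3 -> Leo

SQL:
SELECT a.name AS item, b.name AS manager
FROM employees a
LEFT JOIN employees b ON a.manager_id = b.id

Result:
item  | manager
------+--------
Aaron | NULL   
Helen | Aaron  
Leo   | Helen  
Tina  | Leo    


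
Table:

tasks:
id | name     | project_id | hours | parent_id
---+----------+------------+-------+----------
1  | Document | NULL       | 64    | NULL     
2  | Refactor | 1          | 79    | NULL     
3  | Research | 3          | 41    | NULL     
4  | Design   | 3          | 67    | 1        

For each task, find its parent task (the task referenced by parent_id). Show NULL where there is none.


This is a self-join: tasks is joined to a second copy of itself, matching each row's parent_id to another row's id. Use LEFT JOIN so rows with parent_id=NULL are kept.
  - task 1 (Document): parent_id=NULL -> NULL
  - task 2 (Refactor): parent_id=NULL -> NULL
  - task 3 (Research): parent_id=NULL -> NULL
  - task 4 (Design): parent_id=1 -> Document

SQL:
SELECT a.name AS item, b.name AS parent
FROM tasks a
LEFT JOIN tasks b ON a.parent_id = b.id

Result:
item     | parent  
---------+---------
Document | NULL    
Refactor | NULL    
Research | NULL    
Design   | Document


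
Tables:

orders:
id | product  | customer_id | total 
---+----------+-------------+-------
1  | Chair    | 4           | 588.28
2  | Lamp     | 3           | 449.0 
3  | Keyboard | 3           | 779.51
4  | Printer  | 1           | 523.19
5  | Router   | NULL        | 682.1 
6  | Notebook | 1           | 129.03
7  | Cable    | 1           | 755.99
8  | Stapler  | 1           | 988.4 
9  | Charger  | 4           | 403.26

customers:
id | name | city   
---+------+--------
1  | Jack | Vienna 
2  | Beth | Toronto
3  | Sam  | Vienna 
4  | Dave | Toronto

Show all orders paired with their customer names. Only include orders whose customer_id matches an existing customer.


INNER JOIN keeps only orders rows whose customer_id matches an id in customers. Walk through each order:
  - order 1 (Chair): customer_id=4 -> matches Dave
  - order 2 (Lamp): customer_id=3 -> matches Sam
  - order 3 (Keyboard): customer_id=3 -> matches Sam
  - order 4 (Printer): customer_id=1 -> matches Jack
  - order 5 (Router): customer_id=NULL, no match -> dropped
  - order 6 (Notebook): customer_id=1 -> matches Jack
  - order 7 (Cable): customer_id=1 -> matches Jack
  - order 8 (Stapler): customer_id=1 -> matches Jack
  - order 9 (Charger): customer_id=4 -> matches Dave
So 1 of 9 rows is dropped.

SQL:
SELECT a.product, b.name AS customer
FROM orders a
INNER JOIN customers b ON a.customer_id = b.id

Result:
product  | customer
---------+---------
Chair    | Dave    
Lamp     | Sam     
Keyboard | Sam     
Printer  | Jack    
Notebook | Jack    
Cable    | Jack    
Stapler  | Jack    
Charger  | Dave    


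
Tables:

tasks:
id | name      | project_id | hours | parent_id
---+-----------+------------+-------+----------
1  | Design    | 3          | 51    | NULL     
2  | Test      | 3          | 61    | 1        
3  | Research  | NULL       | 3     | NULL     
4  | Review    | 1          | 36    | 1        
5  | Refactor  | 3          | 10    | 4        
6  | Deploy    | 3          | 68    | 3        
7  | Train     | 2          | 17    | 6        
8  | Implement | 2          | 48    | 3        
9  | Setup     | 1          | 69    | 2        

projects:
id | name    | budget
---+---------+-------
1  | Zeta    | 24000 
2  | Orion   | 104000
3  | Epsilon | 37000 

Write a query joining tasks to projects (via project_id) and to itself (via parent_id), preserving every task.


Two LEFT JOINs from the same base table tasks: one to projects via project_id, one to tasks itself via parent_id. Both are LEFT so every task is preserved.
Match against projects:
  - task 1 (Design): project_id=3 -> matches Epsilon
  - task 2 (Test): project_id=3 -> matches Epsilon
  - task 3 (Research): project_id=NULL, no match -> kept with NULL
  - task 4 (Review): project_id=1 -> matches Zeta
  - task 5 (Refactor): project_id=3 -> matches Epsilon
  - task 6 (Deploy): project_id=3 -> matches Epsilon
  - task 7 (Train): project_id=2 -> matches Orion
  - task 8 (Implement): project_id=2 -> matches Orion
  - task 9 (Setup): project_id=1 -> matches Zeta
Match against tasks (self):
  - task 1 (Design): parent_id=NULL -> NULL
  - task 2 (Test): parent_id=1 -> Design
  - task 3 (Research): parent_id=NULL -> NULL
  - task 4 (Review): parent_id=1 -> Design
  - task 5 (Refactor): parent_id=4 -> Review
  - task 6 (Deploy): parent_id=3 -> Research
  - task 7 (Train): parent_id=6 -> Deploy
  - task 8 (Implement): parent_id=3 -> Research
  - task 9 (Setup): parent_id=2 -> Test

SQL:
SELECT a.name, b.name AS project, c.name AS parent
FROM tasks a
LEFT JOIN projects b ON a.project_id = b.id
LEFT JOIN tasks c ON a.parent_id = c.id

Result:
name      | project | parent  
----------+---------+---------
Design    | Epsilon | NULL    
Test      | Epsilon | Design  
Research  | NULL    | NULL    
Review    | Zeta    | Design  
Refactor  | Epsilon | Review  
Deploy    | Epsilon | Research
Train     | Orion   | Deploy  
Implement | Orion   | Research
Setup     | Zeta    | Test    


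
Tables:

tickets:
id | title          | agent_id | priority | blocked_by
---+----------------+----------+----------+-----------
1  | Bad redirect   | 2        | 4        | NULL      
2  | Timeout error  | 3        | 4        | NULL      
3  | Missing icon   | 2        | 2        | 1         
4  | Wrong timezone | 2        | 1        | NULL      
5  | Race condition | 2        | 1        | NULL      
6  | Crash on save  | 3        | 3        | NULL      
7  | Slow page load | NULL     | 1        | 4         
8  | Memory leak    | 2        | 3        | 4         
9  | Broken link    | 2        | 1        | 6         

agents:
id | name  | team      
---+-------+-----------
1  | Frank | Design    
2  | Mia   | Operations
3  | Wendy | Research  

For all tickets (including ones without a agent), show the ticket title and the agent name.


LEFT JOIN keeps every row from tickets (the left table); where agent_id has no match in agents, the agent columns become NULL. Walk through each ticket:
  - ticket 1 (Bad redirect): agent_id=2 -> matches Mia
  - ticket 2 (Timeout error): agent_id=3 -> matches Wendy
  - ticket 3 (Missing icon): agent_id=2 -> matches Mia
  - ticket 4 (Wrong timezone): agent_id=2 -> matches Mia
  - ticket 5 (Race condition): agent_id=2 -> matches Mia
  - ticket 6 (Crash on save): agent_id=3 -> matches Wendy
  - ticket 7 (Slow page load): agent_id=NULL, no match -> kept with NULL
  - ticket 8 (Memory leak): agent_id=2 -> matches Mia
  - ticket 9 (Broken link): agent_id=2 -> matches Mia
All 9 rows appear; 1 has NULL agent.

SQL:
SELECT a.title, b.name AS agent
FROM tickets a
LEFT JOIN agents b ON a.agent_id = b.id

Result:
title          | agent
---------------+------
Bad redirect   | Mia  
Timeout error  | Wendy
Missing icon   | Mia  
Wrong timezone | Mia  
Race condition | Mia  
Crash on save  | Wendy
Slow page load | NULL 
Memory leak    | Mia  
Broken link    | Mia  


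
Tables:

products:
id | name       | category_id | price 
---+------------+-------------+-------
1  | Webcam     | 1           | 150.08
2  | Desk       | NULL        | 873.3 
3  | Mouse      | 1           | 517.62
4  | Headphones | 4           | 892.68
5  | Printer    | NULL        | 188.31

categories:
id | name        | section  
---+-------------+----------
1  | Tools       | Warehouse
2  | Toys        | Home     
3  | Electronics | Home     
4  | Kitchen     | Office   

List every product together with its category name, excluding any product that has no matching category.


INNER JOIN keeps only products rows whose category_id matches an id in categories. Walk through each product:
  - product 1 (Webcam): category_id=1 -> matches Tools
  - product 2 (Desk): category_id=NULL, no match -> dropped
  - product 3 (Mouse): category_id=1 -> matches Tools
  - product 4 (Headphones): category_id=4 -> matches Kitchen
  - product 5 (Printer): category_id=NULL, no match -> dropped
So 2 of 5 rows are dropped.

SQL:
SELECT a.name, b.name AS category
FROM products a
INNER JOIN categories b ON a.category_id = b.id

Result:
name       | category
-----------+---------
Webcam     | Tools   
Mouse      | Tools   
Headphones | Kitchen 


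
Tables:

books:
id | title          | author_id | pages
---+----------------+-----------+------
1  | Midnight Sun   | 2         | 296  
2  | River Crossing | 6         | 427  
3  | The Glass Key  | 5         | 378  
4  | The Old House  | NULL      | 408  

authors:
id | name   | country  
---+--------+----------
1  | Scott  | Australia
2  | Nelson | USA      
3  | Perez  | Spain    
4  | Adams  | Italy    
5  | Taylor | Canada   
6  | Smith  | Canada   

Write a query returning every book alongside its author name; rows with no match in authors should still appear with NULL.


LEFT JOIN keeps every row from books (the left table); where author_id has no match in authors, the author columns become NULL. Walk through each book:
  - book 1 (Midnight Sun): author_id=2 -> matches Nelson
  - book 2 (River Crossing): author_id=6 -> matches Smith
  - book 3 (The Glass Key): author_id=5 -> matches Taylor
  - book 4 (The Old House): author_id=NULL, no match -> kept with NULL
All 4 rows appear; 1 has NULL author.

SQL:
SELECT a.title, b.name AS author
FROM books a
LEFT JOIN authors b ON a.author_id = b.id

Result:
title          | author
---------------+-------
Midnight Sun   | Nelson
River Crossing | Smith 
The Glass Key  | Taylor
The Old House  | NULL  


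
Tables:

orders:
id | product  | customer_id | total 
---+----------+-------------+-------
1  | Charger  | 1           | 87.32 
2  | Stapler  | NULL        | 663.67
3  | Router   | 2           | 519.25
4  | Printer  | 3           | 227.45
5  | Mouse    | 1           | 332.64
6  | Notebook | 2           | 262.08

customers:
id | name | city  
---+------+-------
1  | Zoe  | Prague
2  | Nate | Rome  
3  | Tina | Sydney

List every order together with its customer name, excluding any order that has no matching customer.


INNER JOIN keeps only orders rows whose customer_id matches an id in customers. Walk through each order:
  - order 1 (Charger): customer_id=1 -> matches Zoe
  - order 2 (Stapler): customer_id=NULL, no match -> dropped
  - order 3 (Router): customer_id=2 -> matches Nate
  - order 4 (Printer): customer_id=3 -> matches Tina
  - order 5 (Mouse): customer_id=1 -> matches Zoe
  - order 6 (Notebook): customer_id=2 -> matches Nate
So 1 of 6 rows is dropped.

SQL:
SELECT a.product, b.name AS customer
FROM orders a
INNER JOIN customers b ON a.customer_id = b.id

Result:
product  | customer
---------+---------
Charger  | Zoe     
Router   | Nate    
Printer  | Tina    
Mouse    | Zoe     
Notebook | Nate    


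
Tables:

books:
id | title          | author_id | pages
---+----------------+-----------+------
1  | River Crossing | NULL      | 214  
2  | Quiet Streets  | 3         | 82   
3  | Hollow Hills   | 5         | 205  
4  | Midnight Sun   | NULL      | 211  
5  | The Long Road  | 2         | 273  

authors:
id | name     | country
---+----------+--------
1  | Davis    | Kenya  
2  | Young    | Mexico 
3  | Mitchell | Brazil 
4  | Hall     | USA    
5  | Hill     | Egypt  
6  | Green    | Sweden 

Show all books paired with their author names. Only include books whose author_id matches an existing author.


INNER JOIN keeps only books rows whose author_id matches an id in authors. Walk through each book:
  - book 1 (River Crossing): author_id=NULL, no match -> dropped
  - book 2 (Quiet Streets): author_id=3 -> matches Mitchell
  - book 3 (Hollow Hills): author_id=5 -> matches Hill
  - book 4 (Midnight Sun): author_id=NULL, no match -> dropped
  - book 5 (The Long Road): author_id=2 -> matches Young
So 2 of 5 rows are dropped.

SQL:
SELECT a.title, b.name AS author
FROM books a
INNER JOIN authors b ON a.author_id = b.id

Result:
title         | author  
--------------+---------
Quiet Streets | Mitchell
Hollow Hills  | Hill    
The Long Road | Young   


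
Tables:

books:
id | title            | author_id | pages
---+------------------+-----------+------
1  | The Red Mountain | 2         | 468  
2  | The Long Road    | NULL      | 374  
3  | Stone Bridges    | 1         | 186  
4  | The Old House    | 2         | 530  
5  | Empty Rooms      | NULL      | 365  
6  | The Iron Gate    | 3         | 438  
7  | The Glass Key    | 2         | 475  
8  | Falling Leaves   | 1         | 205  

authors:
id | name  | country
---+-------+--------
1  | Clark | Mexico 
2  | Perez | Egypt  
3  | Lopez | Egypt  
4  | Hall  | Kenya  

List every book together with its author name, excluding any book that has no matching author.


INNER JOIN keeps only books rows whose author_id matches an id in authors. Walk through each book:
  - book 1 (The Red Mountain): author_id=2 -> matches Perez
  - book 2 (The Long Road): author_id=NULL, no match -> dropped
  - book 3 (Stone Bridges): author_id=1 -> matches Clark
  - book 4 (The Old House): author_id=2 -> matches Perez
  - book 5 (Empty Rooms): author_id=NULL, no match -> dropped
  - book 6 (The Iron Gate): author_id=3 -> matches Lopez
  - book 7 (The Glass Key): author_id=2 -> matches Perez
  - book 8 (Falling Leaves): author_id=1 -> matches Clark
So 2 of 8 rows are dropped.

SQL:
SELECT a.title, b.name AS author
FROM books a
INNER JOIN authors b ON a.author_id = b.id

Result:
title            | author
-----------------+-------
The Red Mountain | Perez 
Stone Bridges    | Clark 
The Old House    | Perez 
The Iron Gate    | Lopez 
The Glass Key    | Perez 
Falling Leaves   | Clark 


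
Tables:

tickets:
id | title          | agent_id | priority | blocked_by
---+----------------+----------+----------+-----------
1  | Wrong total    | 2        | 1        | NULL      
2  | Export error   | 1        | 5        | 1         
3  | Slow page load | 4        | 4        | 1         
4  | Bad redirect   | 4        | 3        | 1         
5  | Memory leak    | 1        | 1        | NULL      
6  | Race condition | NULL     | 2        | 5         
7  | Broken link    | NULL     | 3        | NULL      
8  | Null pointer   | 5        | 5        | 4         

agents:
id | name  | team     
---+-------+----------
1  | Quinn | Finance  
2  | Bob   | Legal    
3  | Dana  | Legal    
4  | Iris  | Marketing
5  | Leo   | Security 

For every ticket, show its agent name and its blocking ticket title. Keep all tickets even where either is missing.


Two LEFT JOINs from the same base table tickets: one to agents via agent_id, one to tickets itself via blocked_by. Both are LEFT so every ticket is preserved.
Match against agents:
  - ticket 1 (Wrong total): agent_id=2 -> matches Bob
  - ticket 2 (Export error): agent_id=1 -> matches Quinn
  - ticket 3 (Slow page load): agent_id=4 -> matches Iris
  - ticket 4 (Bad redirect): agent_id=4 -> matches Iris
  - ticket 5 (Memory leak): agent_id=1 -> matches Quinn
  - ticket 6 (Race condition): agent_id=NULL, no match -> kept with NULL
  - ticket 7 (Broken link): agent_id=NULL, no match -> kept with NULL
  - ticket 8 (Null pointer): agent_id=5 -> matches Leo
Match against tickets (self):
  - ticket 1 (Wrong total): blocked_by=NULL -> NULL
  - ticket 2 (Export error): blocked_by=1 -> Wrong total
  - ticket 3 (Slow page load): blocked_by=1 -> Wrong total
  - ticket 4 (Bad redirect): blocked_by=1 -> Wrong total
  - ticket 5 (Memory leak): blocked_by=NULL -> NULL
  - ticket 6 (Race condition): blocked_by=5 -> Memory leak
  - ticket 7 (Broken link): blocked_by=NULL -> NULL
  - ticket 8 (Null pointer): blocked_by=4 -> Bad redirect

SQL:
SELECT a.title, b.name AS agent, c.title AS blocked_by
FROM tickets a
LEFT JOIN agents b ON a.agent_id = b.id
LEFT JOIN tickets c ON a.blocked_by = c.id

Result:
title          | agent | blocked_by  
---------------+-------+-------------
Wrong total    | Bob   | NULL        
Export error   | Quinn | Wrong total 
Slow page load | Iris  | Wrong total 
Bad redirect   | Iris  | Wrong total 
Memory leak    | Quinn | NULL        
Race condition | NULL  | Memory leak 
Broken link    | NULL  | NULL        
Null pointer   | Leo   | Bad redirect


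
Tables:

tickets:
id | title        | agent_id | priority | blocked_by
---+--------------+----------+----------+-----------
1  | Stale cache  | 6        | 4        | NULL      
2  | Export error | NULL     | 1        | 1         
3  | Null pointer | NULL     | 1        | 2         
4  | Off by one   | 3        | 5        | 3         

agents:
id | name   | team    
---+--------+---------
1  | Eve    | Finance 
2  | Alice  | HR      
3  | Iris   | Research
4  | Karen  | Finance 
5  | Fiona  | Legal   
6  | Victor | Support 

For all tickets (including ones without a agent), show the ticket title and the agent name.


LEFT JOIN keeps every row from tickets (the left table); where agent_id has no match in agents, the agent columns become NULL. Walk through each ticket:
  - ticket 1 (Stale cache): agent_id=6 -> matches Victor
  - ticket 2 (Export error): agent_id=NULL, no match -> kept with NULL
  - ticket 3 (Null pointer): agent_id=NULL, no match -> kept with NULL
  - ticket 4 (Off by one): agent_id=3 -> matches Iris
All 4 rows appear; 2 have NULL agent.

SQL:
SELECT a.title, b.name AS agent
FROM tickets a
LEFT JOIN agents b ON a.agent_id = b.id

Result:
title        | agent 
-------------+-------
Stale cache  | Victor
Export error | NULL  
Null pointer | NULL  
Off by one   | Iris  


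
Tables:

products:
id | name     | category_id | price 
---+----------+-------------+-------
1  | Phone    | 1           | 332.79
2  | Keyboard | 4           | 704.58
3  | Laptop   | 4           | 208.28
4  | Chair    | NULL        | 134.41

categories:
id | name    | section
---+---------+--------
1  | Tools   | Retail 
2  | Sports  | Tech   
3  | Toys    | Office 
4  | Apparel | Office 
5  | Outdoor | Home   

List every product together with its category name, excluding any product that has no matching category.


INNER JOIN keeps only products rows whose category_id matches an id in categories. Walk through each product:
  - product 1 (Phone): category_id=1 -> matches Tools
  - product 2 (Keyboard): category_id=4 -> matches Apparel
  - product 3 (Laptop): category_id=4 -> matches Apparel
  - product 4 (Chair): category_id=NULL, no match -> dropped
So 1 of 4 rows is dropped.

SQL:
SELECT a.name, b.name AS category
FROM products a
INNER JOIN categories b ON a.category_id = b.id

Result:
name     | category
---------+---------
Phone    | Tools   
Keyboard | Apparel 
Laptop   | Apparel 


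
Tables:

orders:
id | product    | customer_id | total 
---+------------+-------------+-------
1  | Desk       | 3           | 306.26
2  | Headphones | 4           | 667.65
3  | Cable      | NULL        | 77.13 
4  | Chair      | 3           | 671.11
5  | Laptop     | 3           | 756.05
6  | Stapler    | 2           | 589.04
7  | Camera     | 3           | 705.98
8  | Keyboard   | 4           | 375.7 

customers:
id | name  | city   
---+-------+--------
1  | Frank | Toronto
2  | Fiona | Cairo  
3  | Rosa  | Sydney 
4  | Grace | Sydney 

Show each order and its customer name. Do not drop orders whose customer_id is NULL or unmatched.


LEFT JOIN keeps every row from orders (the left table); where customer_id has no match in customers, the customer columns become NULL. Walk through each order:
  - order 1 (Desk): customer_id=3 -> matches Rosa
  - order 2 (Headphones): customer_id=4 -> matches Grace
  - order 3 (Cable): customer_id=NULL, no match -> kept with NULL
  - order 4 (Chair): customer_id=3 -> matches Rosa
  - order 5 (Laptop): customer_id=3 -> matches Rosa
  - order 6 (Stapler): customer_id=2 -> matches Fiona
  - order 7 (Camera): customer_id=3 -> matches Rosa
  - order 8 (Keyboard): customer_id=4 -> matches Grace
All 8 rows appear; 1 has NULL customer.

SQL:
SELECT a.product, b.name AS customer
FROM orders a
LEFT JOIN customers b ON a.customer_id = b.id

Result:
product    | customer
-----------+---------
Desk       | Rosa    
Headphones | Grace   
Cable      | NULL    
Chair      | Rosa    
Laptop     | Rosa    
Stapler    | Fiona   
Camera     | Rosa    
Keyboard   | Grace   
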